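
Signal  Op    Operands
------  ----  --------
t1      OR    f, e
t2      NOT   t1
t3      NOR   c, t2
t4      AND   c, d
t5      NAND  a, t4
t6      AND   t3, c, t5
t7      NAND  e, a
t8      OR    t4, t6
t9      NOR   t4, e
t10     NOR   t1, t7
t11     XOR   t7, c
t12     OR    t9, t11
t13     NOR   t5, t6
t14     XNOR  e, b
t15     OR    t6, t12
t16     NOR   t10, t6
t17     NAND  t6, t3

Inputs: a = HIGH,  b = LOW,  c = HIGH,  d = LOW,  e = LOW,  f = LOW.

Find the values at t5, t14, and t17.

t5 = HIGH; t14 = HIGH; t17 = HIGH

t1 = f OR e = LOW OR LOW = LOW
t2 = NOT t1 = NOT LOW = HIGH
t3 = c NOR t2 = HIGH NOR HIGH = LOW
t4 = c AND d = HIGH AND LOW = LOW
t5 = a NAND t4 = HIGH NAND LOW = HIGH
t6 = t3 AND c AND t5 = LOW AND HIGH AND HIGH = LOW
t14 = e XNOR b = LOW XNOR LOW = HIGH
t17 = t6 NAND t3 = LOW NAND LOW = HIGH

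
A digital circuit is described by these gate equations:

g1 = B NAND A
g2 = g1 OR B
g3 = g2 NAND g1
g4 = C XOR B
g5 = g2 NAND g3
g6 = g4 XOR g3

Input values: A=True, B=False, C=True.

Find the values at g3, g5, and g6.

g1 = B NAND A = False NAND True = True
g2 = g1 OR B = True OR False = True
g3 = g2 NAND g1 = True NAND True = False
g4 = C XOR B = True XOR False = True
g5 = g2 NAND g3 = True NAND False = True
g6 = g4 XOR g3 = True XOR False = True

g3 = False, g5 = True, g6 = True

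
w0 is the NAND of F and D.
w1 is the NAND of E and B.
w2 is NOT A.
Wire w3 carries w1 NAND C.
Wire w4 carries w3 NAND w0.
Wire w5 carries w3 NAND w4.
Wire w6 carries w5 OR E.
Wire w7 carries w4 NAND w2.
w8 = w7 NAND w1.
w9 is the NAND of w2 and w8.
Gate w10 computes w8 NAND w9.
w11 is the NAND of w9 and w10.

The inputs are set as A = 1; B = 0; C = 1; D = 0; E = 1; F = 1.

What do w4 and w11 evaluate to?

w0 = F NAND D = 1 NAND 0 = 1
w1 = E NAND B = 1 NAND 0 = 1
w2 = NOT A = NOT 1 = 0
w3 = w1 NAND C = 1 NAND 1 = 0
w4 = w3 NAND w0 = 0 NAND 1 = 1
w7 = w4 NAND w2 = 1 NAND 0 = 1
w8 = w7 NAND w1 = 1 NAND 1 = 0
w9 = w2 NAND w8 = 0 NAND 0 = 1
w10 = w8 NAND w9 = 0 NAND 1 = 1
w11 = w9 NAND w10 = 1 NAND 1 = 0

w4 = 1; w11 = 0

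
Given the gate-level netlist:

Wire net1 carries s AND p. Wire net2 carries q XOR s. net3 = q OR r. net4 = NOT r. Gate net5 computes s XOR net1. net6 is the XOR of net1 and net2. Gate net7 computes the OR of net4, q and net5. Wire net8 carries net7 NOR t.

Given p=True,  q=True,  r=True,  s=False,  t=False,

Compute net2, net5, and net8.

net1 = s AND p = False AND True = False
net2 = q XOR s = True XOR False = True
net4 = NOT r = NOT True = False
net5 = s XOR net1 = False XOR False = False
net7 = net4 OR q OR net5 = False OR True OR False = True
net8 = net7 NOR t = True NOR False = False

net2 = True, net5 = False, net8 = False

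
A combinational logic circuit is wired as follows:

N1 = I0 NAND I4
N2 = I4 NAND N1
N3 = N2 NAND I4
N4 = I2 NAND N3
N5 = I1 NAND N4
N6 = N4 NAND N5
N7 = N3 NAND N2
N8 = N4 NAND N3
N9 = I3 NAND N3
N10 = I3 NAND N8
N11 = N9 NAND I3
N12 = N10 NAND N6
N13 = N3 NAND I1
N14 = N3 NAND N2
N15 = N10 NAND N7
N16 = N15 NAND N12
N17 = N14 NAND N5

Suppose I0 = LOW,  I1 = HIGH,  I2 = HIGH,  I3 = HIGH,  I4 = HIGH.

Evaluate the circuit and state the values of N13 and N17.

N1 = I0 NAND I4 = LOW NAND HIGH = HIGH
N2 = I4 NAND N1 = HIGH NAND HIGH = LOW
N3 = N2 NAND I4 = LOW NAND HIGH = HIGH
N4 = I2 NAND N3 = HIGH NAND HIGH = LOW
N5 = I1 NAND N4 = HIGH NAND LOW = HIGH
N13 = N3 NAND I1 = HIGH NAND HIGH = LOW
N14 = N3 NAND N2 = HIGH NAND LOW = HIGH
N17 = N14 NAND N5 = HIGH NAND HIGH = LOW

N13 = LOW  N17 = LOW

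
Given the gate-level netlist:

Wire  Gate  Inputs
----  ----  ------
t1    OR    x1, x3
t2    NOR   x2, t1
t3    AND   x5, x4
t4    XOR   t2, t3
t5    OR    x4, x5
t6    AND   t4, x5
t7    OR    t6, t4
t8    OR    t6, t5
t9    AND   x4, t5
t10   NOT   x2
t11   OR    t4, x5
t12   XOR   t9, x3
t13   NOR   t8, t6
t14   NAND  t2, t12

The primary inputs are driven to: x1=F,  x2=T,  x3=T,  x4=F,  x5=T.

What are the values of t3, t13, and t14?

t3 = F  t13 = F  t14 = T

t1 = x1 OR x3 = F OR T = T
t2 = x2 NOR t1 = T NOR T = F
t3 = x5 AND x4 = T AND F = F
t4 = t2 XOR t3 = F XOR F = F
t5 = x4 OR x5 = F OR T = T
t6 = t4 AND x5 = F AND T = F
t8 = t6 OR t5 = F OR T = T
t9 = x4 AND t5 = F AND T = F
t12 = t9 XOR x3 = F XOR T = T
t13 = t8 NOR t6 = T NOR F = F
t14 = t2 NAND t12 = F NAND T = T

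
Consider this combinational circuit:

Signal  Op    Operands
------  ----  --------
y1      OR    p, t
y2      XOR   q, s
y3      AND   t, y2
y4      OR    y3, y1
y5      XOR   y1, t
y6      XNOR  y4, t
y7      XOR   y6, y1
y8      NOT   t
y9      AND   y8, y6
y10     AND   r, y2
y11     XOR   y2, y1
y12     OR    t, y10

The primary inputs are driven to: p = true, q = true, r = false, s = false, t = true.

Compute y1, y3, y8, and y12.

y1 = p OR t = true OR true = true
y2 = q XOR s = true XOR false = true
y3 = t AND y2 = true AND true = true
y8 = NOT t = NOT true = false
y10 = r AND y2 = false AND true = false
y12 = t OR y10 = true OR false = true

y1 = true, y3 = true, y8 = false, y12 = true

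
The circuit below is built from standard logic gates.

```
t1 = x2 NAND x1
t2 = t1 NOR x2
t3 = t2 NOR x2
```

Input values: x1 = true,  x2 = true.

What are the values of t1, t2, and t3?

t1 = false; t2 = false; t3 = false

t1 = x2 NAND x1 = true NAND true = false
t2 = t1 NOR x2 = false NOR true = false
t3 = t2 NOR x2 = false NOR true = false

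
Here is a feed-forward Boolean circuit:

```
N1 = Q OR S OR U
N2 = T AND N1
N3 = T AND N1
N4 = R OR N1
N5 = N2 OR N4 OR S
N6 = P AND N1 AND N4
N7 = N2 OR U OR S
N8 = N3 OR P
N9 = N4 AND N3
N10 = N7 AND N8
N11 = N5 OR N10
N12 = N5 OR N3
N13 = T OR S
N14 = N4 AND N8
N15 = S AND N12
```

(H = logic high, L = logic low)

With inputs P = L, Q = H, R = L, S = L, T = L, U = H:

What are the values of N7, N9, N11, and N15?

N1 = Q OR S OR U = H OR L OR H = H
N2 = T AND N1 = L AND H = L
N3 = T AND N1 = L AND H = L
N4 = R OR N1 = L OR H = H
N5 = N2 OR N4 OR S = L OR H OR L = H
N7 = N2 OR U OR S = L OR H OR L = H
N8 = N3 OR P = L OR L = L
N9 = N4 AND N3 = H AND L = L
N10 = N7 AND N8 = H AND L = L
N11 = N5 OR N10 = H OR L = H
N12 = N5 OR N3 = H OR L = H
N15 = S AND N12 = L AND H = L

N7 = H, N9 = L, N11 = H, N15 = L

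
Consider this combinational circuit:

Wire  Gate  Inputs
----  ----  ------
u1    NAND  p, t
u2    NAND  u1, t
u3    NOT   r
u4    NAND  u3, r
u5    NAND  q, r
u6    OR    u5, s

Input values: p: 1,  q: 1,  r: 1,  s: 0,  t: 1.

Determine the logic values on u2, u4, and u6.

u1 = p NAND t = 1 NAND 1 = 0
u2 = u1 NAND t = 0 NAND 1 = 1
u3 = NOT r = NOT 1 = 0
u4 = u3 NAND r = 0 NAND 1 = 1
u5 = q NAND r = 1 NAND 1 = 0
u6 = u5 OR s = 0 OR 0 = 0

u2 = 1, u4 = 1, u6 = 0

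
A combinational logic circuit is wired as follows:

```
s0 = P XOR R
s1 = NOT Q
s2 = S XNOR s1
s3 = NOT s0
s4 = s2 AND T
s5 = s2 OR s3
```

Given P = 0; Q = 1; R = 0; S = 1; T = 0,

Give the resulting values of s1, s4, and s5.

s0 = P XOR R = 0 XOR 0 = 0
s1 = NOT Q = NOT 1 = 0
s2 = S XNOR s1 = 1 XNOR 0 = 0
s3 = NOT s0 = NOT 0 = 1
s4 = s2 AND T = 0 AND 0 = 0
s5 = s2 OR s3 = 0 OR 1 = 1

s1 = 0, s4 = 0, s5 = 1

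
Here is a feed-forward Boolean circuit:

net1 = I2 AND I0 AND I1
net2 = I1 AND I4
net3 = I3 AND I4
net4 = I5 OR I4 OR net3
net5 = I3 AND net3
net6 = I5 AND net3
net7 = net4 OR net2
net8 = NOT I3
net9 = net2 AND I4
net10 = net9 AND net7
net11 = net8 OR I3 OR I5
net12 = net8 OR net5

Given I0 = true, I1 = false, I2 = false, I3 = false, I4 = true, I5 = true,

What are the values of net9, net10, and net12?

net9 = false, net10 = false, net12 = true

net2 = I1 AND I4 = false AND true = false
net3 = I3 AND I4 = false AND true = false
net4 = I5 OR I4 OR net3 = true OR true OR false = true
net5 = I3 AND net3 = false AND false = false
net7 = net4 OR net2 = true OR false = true
net8 = NOT I3 = NOT false = true
net9 = net2 AND I4 = false AND true = false
net10 = net9 AND net7 = false AND true = false
net12 = net8 OR net5 = true OR false = true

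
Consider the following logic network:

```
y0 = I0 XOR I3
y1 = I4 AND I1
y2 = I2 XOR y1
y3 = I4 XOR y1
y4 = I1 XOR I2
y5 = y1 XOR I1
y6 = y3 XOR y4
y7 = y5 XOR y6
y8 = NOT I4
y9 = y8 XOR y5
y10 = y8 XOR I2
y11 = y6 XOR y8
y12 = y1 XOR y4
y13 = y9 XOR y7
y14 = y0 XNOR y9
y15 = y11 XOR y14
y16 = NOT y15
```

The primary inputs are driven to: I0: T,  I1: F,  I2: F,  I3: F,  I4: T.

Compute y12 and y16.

y0 = I0 XOR I3 = T XOR F = T
y1 = I4 AND I1 = T AND F = F
y3 = I4 XOR y1 = T XOR F = T
y4 = I1 XOR I2 = F XOR F = F
y5 = y1 XOR I1 = F XOR F = F
y6 = y3 XOR y4 = T XOR F = T
y8 = NOT I4 = NOT T = F
y9 = y8 XOR y5 = F XOR F = F
y11 = y6 XOR y8 = T XOR F = T
y12 = y1 XOR y4 = F XOR F = F
y14 = y0 XNOR y9 = T XNOR F = F
y15 = y11 XOR y14 = T XOR F = T
y16 = NOT y15 = NOT T = F

y12 = F  y16 = F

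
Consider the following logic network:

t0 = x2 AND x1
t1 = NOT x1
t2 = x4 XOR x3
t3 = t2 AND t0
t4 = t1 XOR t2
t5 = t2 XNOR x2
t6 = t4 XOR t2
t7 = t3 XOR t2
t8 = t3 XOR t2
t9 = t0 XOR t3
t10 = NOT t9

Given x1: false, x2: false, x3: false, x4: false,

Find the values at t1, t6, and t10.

t0 = x2 AND x1 = false AND false = false
t1 = NOT x1 = NOT false = true
t2 = x4 XOR x3 = false XOR false = false
t3 = t2 AND t0 = false AND false = false
t4 = t1 XOR t2 = true XOR false = true
t6 = t4 XOR t2 = true XOR false = true
t9 = t0 XOR t3 = false XOR false = false
t10 = NOT t9 = NOT false = true

t1 = true, t6 = true, t10 = true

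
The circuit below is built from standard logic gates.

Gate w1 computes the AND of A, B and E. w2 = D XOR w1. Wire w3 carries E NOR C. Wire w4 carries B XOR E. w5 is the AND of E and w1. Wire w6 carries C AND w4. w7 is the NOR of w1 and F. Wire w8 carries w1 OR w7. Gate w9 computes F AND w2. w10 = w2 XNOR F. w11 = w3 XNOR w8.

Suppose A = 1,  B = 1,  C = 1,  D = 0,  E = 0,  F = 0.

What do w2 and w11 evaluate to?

w1 = A AND B AND E = 1 AND 1 AND 0 = 0
w2 = D XOR w1 = 0 XOR 0 = 0
w3 = E NOR C = 0 NOR 1 = 0
w7 = w1 NOR F = 0 NOR 0 = 1
w8 = w1 OR w7 = 0 OR 1 = 1
w11 = w3 XNOR w8 = 0 XNOR 1 = 0

w2 = 0, w11 = 0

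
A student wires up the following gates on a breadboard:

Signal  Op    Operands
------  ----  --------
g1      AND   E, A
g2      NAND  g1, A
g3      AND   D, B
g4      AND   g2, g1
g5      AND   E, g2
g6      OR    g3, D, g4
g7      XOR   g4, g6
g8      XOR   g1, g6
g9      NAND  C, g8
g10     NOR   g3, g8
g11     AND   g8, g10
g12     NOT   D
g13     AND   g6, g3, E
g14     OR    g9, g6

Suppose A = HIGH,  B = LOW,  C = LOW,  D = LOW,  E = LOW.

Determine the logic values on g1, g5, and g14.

g1 = LOW; g5 = LOW; g14 = HIGH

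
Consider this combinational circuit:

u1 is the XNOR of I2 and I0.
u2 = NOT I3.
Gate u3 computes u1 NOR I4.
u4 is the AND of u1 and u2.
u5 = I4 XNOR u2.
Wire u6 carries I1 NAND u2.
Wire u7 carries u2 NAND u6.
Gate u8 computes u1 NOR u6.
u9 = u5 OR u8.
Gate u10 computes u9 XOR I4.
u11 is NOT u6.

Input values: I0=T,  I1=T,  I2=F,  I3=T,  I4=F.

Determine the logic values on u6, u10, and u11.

u6 = T; u10 = T; u11 = F

u1 = I2 XNOR I0 = F XNOR T = F
u2 = NOT I3 = NOT T = F
u5 = I4 XNOR u2 = F XNOR F = T
u6 = I1 NAND u2 = T NAND F = T
u8 = u1 NOR u6 = F NOR T = F
u9 = u5 OR u8 = T OR F = T
u10 = u9 XOR I4 = T XOR F = T
u11 = NOT u6 = NOT T = F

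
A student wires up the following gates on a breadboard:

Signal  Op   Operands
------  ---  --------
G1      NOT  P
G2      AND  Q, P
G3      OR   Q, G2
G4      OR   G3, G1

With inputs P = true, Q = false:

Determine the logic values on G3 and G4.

G3 = false; G4 = false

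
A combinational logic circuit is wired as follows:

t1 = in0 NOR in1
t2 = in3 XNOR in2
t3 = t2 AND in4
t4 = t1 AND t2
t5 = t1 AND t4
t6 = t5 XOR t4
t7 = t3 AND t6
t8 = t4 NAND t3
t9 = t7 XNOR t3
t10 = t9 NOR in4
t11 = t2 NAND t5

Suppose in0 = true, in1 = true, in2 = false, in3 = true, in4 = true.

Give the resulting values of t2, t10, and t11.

t2 = false; t10 = false; t11 = true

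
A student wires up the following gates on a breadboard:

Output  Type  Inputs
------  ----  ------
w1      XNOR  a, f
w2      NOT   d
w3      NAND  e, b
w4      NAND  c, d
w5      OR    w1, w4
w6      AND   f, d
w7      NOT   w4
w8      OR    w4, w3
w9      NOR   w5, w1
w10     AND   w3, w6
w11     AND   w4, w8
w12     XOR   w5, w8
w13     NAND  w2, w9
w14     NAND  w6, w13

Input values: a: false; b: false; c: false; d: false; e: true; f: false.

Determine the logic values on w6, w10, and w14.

w6 = false, w10 = false, w14 = true

w1 = a XNOR f = false XNOR false = true
w2 = NOT d = NOT false = true
w3 = e NAND b = true NAND false = true
w4 = c NAND d = false NAND false = true
w5 = w1 OR w4 = true OR true = true
w6 = f AND d = false AND false = false
w9 = w5 NOR w1 = true NOR true = false
w10 = w3 AND w6 = true AND false = false
w13 = w2 NAND w9 = true NAND false = true
w14 = w6 NAND w13 = false NAND true = true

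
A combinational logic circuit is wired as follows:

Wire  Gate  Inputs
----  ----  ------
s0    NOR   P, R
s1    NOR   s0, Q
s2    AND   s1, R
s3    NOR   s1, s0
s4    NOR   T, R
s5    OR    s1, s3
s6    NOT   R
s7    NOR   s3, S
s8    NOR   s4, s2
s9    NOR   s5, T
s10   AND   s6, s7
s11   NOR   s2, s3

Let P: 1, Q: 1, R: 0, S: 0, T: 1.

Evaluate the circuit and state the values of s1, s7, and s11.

s1 = 0; s7 = 0; s11 = 0

s0 = P NOR R = 1 NOR 0 = 0
s1 = s0 NOR Q = 0 NOR 1 = 0
s2 = s1 AND R = 0 AND 0 = 0
s3 = s1 NOR s0 = 0 NOR 0 = 1
s7 = s3 NOR S = 1 NOR 0 = 0
s11 = s2 NOR s3 = 0 NOR 1 = 0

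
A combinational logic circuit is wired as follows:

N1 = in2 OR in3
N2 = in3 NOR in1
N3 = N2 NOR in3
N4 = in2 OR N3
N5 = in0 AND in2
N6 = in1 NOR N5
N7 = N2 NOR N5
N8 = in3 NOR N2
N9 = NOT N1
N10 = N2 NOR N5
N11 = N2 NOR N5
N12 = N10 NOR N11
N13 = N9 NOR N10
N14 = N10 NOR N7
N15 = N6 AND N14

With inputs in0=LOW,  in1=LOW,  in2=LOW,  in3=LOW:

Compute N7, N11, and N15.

N7 = LOW  N11 = LOW  N15 = HIGH

N2 = in3 NOR in1 = LOW NOR LOW = HIGH
N5 = in0 AND in2 = LOW AND LOW = LOW
N6 = in1 NOR N5 = LOW NOR LOW = HIGH
N7 = N2 NOR N5 = HIGH NOR LOW = LOW
N10 = N2 NOR N5 = HIGH NOR LOW = LOW
N11 = N2 NOR N5 = HIGH NOR LOW = LOW
N14 = N10 NOR N7 = LOW NOR LOW = HIGH
N15 = N6 AND N14 = HIGH AND HIGH = HIGH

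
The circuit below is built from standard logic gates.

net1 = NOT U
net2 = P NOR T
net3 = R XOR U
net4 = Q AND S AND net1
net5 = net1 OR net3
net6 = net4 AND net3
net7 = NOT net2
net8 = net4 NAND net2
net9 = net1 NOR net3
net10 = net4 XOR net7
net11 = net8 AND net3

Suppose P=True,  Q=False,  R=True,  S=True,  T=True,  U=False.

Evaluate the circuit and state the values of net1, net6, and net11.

net1 = True, net6 = False, net11 = True

net1 = NOT U = NOT False = True
net2 = P NOR T = True NOR True = False
net3 = R XOR U = True XOR False = True
net4 = Q AND S AND net1 = False AND True AND True = False
net6 = net4 AND net3 = False AND True = False
net8 = net4 NAND net2 = False NAND False = True
net11 = net8 AND net3 = True AND True = True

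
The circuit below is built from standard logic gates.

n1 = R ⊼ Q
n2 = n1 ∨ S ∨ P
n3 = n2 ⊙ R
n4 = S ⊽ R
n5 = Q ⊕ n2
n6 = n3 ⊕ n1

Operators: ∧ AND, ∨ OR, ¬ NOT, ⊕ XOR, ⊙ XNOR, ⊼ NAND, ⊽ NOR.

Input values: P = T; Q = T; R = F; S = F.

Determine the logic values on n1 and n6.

n1 = R NAND Q = F NAND T = T
n2 = n1 OR S OR P = T OR F OR T = T
n3 = n2 XNOR R = T XNOR F = F
n6 = n3 XOR n1 = F XOR T = T

n1 = T; n6 = T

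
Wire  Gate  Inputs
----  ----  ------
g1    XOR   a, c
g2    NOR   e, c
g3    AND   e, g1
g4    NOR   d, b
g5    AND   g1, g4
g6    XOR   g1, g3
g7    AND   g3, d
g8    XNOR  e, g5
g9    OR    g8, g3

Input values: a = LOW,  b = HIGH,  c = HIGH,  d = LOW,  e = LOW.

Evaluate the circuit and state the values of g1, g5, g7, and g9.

g1 = HIGH, g5 = LOW, g7 = LOW, g9 = HIGH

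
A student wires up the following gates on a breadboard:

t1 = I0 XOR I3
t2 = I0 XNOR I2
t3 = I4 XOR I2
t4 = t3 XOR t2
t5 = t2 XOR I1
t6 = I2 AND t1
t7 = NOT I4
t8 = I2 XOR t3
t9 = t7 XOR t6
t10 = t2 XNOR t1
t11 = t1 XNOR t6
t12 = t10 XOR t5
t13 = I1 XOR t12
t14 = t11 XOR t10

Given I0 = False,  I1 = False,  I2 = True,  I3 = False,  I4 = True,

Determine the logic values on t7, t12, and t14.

t1 = I0 XOR I3 = False XOR False = False
t2 = I0 XNOR I2 = False XNOR True = False
t5 = t2 XOR I1 = False XOR False = False
t6 = I2 AND t1 = True AND False = False
t7 = NOT I4 = NOT True = False
t10 = t2 XNOR t1 = False XNOR False = True
t11 = t1 XNOR t6 = False XNOR False = True
t12 = t10 XOR t5 = True XOR False = True
t14 = t11 XOR t10 = True XOR True = False

t7 = False, t12 = True, t14 = False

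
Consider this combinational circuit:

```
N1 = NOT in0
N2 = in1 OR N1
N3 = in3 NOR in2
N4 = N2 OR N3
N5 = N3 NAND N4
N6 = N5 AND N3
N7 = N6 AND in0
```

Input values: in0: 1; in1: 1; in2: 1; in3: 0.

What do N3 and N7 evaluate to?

N1 = NOT in0 = NOT 1 = 0
N2 = in1 OR N1 = 1 OR 0 = 1
N3 = in3 NOR in2 = 0 NOR 1 = 0
N4 = N2 OR N3 = 1 OR 0 = 1
N5 = N3 NAND N4 = 0 NAND 1 = 1
N6 = N5 AND N3 = 1 AND 0 = 0
N7 = N6 AND in0 = 0 AND 1 = 0

N3 = 0; N7 = 0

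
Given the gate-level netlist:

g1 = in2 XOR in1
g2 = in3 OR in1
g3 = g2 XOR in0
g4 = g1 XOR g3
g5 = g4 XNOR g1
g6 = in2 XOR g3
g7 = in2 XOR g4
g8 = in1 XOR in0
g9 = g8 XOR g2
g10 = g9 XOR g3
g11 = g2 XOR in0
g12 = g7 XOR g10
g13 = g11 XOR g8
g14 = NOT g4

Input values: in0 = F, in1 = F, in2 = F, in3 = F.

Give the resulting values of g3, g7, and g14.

g1 = in2 XOR in1 = F XOR F = F
g2 = in3 OR in1 = F OR F = F
g3 = g2 XOR in0 = F XOR F = F
g4 = g1 XOR g3 = F XOR F = F
g7 = in2 XOR g4 = F XOR F = F
g14 = NOT g4 = NOT F = T

g3 = F; g7 = F; g14 = T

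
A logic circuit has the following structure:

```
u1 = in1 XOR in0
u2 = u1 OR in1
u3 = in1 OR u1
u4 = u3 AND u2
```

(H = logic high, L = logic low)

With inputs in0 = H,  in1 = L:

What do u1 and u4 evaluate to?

u1 = in1 XOR in0 = L XOR H = H
u2 = u1 OR in1 = H OR L = H
u3 = in1 OR u1 = L OR H = H
u4 = u3 AND u2 = H AND H = H

u1 = H, u4 = H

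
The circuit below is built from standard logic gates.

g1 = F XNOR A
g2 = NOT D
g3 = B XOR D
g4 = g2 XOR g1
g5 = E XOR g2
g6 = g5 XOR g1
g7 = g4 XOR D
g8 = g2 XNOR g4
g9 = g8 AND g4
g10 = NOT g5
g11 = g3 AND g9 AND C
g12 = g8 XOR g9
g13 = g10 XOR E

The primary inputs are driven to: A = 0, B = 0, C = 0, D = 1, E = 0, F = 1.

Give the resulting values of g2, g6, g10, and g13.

g2 = 0, g6 = 0, g10 = 1, g13 = 1

g1 = F XNOR A = 1 XNOR 0 = 0
g2 = NOT D = NOT 1 = 0
g5 = E XOR g2 = 0 XOR 0 = 0
g6 = g5 XOR g1 = 0 XOR 0 = 0
g10 = NOT g5 = NOT 0 = 1
g13 = g10 XOR E = 1 XOR 0 = 1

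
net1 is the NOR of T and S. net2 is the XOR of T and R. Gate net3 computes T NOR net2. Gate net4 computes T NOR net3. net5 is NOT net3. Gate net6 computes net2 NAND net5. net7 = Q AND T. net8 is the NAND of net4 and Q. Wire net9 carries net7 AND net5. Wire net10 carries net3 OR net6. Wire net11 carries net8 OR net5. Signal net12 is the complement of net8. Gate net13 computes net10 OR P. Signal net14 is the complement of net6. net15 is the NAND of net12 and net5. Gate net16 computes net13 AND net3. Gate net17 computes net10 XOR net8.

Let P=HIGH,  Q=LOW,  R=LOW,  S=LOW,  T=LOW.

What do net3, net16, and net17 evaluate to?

net3 = HIGH; net16 = HIGH; net17 = LOW

net2 = T XOR R = LOW XOR LOW = LOW
net3 = T NOR net2 = LOW NOR LOW = HIGH
net4 = T NOR net3 = LOW NOR HIGH = LOW
net5 = NOT net3 = NOT HIGH = LOW
net6 = net2 NAND net5 = LOW NAND LOW = HIGH
net8 = net4 NAND Q = LOW NAND LOW = HIGH
net10 = net3 OR net6 = HIGH OR HIGH = HIGH
net13 = net10 OR P = HIGH OR HIGH = HIGH
net16 = net13 AND net3 = HIGH AND HIGH = HIGH
net17 = net10 XOR net8 = HIGH XOR HIGH = LOW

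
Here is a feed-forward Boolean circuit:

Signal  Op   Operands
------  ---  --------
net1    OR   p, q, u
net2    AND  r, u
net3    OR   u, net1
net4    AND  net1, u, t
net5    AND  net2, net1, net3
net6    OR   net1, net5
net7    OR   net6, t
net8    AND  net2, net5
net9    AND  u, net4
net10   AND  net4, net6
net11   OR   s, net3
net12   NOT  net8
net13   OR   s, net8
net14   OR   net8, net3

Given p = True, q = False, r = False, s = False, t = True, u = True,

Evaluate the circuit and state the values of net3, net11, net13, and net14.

net1 = p OR q OR u = True OR False OR True = True
net2 = r AND u = False AND True = False
net3 = u OR net1 = True OR True = True
net5 = net2 AND net1 AND net3 = False AND True AND True = False
net8 = net2 AND net5 = False AND False = False
net11 = s OR net3 = False OR True = True
net13 = s OR net8 = False OR False = False
net14 = net8 OR net3 = False OR True = True

net3 = True; net11 = True; net13 = False; net14 = True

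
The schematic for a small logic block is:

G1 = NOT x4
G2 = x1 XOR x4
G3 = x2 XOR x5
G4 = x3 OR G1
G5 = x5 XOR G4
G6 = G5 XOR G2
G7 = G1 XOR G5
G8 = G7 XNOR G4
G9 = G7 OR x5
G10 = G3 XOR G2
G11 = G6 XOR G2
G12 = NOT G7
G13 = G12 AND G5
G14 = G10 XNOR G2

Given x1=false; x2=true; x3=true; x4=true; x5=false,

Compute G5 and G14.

G5 = true, G14 = false

G1 = NOT x4 = NOT true = false
G2 = x1 XOR x4 = false XOR true = true
G3 = x2 XOR x5 = true XOR false = true
G4 = x3 OR G1 = true OR false = true
G5 = x5 XOR G4 = false XOR true = true
G10 = G3 XOR G2 = true XOR true = false
G14 = G10 XNOR G2 = false XNOR true = false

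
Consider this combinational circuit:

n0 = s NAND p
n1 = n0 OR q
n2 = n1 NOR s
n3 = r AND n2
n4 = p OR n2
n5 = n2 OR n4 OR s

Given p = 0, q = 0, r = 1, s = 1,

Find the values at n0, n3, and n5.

n0 = 1; n3 = 0; n5 = 1

n0 = s NAND p = 1 NAND 0 = 1
n1 = n0 OR q = 1 OR 0 = 1
n2 = n1 NOR s = 1 NOR 1 = 0
n3 = r AND n2 = 1 AND 0 = 0
n4 = p OR n2 = 0 OR 0 = 0
n5 = n2 OR n4 OR s = 0 OR 0 OR 1 = 1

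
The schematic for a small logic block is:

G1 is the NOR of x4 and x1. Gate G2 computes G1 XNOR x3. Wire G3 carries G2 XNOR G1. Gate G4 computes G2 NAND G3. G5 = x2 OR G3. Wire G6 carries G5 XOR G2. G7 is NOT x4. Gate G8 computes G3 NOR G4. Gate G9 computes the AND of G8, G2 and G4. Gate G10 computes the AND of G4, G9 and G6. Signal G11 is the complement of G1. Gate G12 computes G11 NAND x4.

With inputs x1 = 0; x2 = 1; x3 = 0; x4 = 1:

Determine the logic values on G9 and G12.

G9 = 0, G12 = 0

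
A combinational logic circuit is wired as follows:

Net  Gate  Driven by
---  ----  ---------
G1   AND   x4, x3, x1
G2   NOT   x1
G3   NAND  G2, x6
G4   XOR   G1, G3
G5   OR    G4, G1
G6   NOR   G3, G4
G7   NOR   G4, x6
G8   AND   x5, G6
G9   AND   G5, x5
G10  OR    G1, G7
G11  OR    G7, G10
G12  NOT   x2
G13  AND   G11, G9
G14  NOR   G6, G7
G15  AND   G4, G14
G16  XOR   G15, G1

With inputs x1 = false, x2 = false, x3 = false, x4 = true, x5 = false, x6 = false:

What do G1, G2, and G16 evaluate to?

G1 = false; G2 = true; G16 = true

G1 = x4 AND x3 AND x1 = true AND false AND false = false
G2 = NOT x1 = NOT false = true
G3 = G2 NAND x6 = true NAND false = true
G4 = G1 XOR G3 = false XOR true = true
G6 = G3 NOR G4 = true NOR true = false
G7 = G4 NOR x6 = true NOR false = false
G14 = G6 NOR G7 = false NOR false = true
G15 = G4 AND G14 = true AND true = true
G16 = G15 XOR G1 = true XOR false = true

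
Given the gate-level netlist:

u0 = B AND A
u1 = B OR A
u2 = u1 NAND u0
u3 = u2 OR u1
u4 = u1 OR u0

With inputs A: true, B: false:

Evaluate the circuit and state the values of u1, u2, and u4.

u1 = true, u2 = true, u4 = true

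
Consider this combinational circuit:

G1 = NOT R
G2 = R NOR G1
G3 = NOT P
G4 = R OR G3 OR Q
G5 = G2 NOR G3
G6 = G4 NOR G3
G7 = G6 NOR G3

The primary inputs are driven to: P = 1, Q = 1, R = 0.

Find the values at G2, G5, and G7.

G1 = NOT R = NOT 0 = 1
G2 = R NOR G1 = 0 NOR 1 = 0
G3 = NOT P = NOT 1 = 0
G4 = R OR G3 OR Q = 0 OR 0 OR 1 = 1
G5 = G2 NOR G3 = 0 NOR 0 = 1
G6 = G4 NOR G3 = 1 NOR 0 = 0
G7 = G6 NOR G3 = 0 NOR 0 = 1

G2 = 0  G5 = 1  G7 = 1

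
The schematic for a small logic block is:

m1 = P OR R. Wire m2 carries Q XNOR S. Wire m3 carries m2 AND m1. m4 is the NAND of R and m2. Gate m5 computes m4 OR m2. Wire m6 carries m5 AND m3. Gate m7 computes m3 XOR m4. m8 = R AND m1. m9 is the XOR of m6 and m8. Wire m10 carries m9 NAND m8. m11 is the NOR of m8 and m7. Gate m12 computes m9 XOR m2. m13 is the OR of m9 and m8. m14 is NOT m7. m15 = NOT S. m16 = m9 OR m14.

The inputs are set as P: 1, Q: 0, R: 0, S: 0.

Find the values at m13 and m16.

m1 = P OR R = 1 OR 0 = 1
m2 = Q XNOR S = 0 XNOR 0 = 1
m3 = m2 AND m1 = 1 AND 1 = 1
m4 = R NAND m2 = 0 NAND 1 = 1
m5 = m4 OR m2 = 1 OR 1 = 1
m6 = m5 AND m3 = 1 AND 1 = 1
m7 = m3 XOR m4 = 1 XOR 1 = 0
m8 = R AND m1 = 0 AND 1 = 0
m9 = m6 XOR m8 = 1 XOR 0 = 1
m13 = m9 OR m8 = 1 OR 0 = 1
m14 = NOT m7 = NOT 0 = 1
m16 = m9 OR m14 = 1 OR 1 = 1

m13 = 1  m16 = 1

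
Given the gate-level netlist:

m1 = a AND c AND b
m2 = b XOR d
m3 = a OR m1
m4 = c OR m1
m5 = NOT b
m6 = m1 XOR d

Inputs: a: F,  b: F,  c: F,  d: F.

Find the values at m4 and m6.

m4 = F, m6 = F

m1 = a AND c AND b = F AND F AND F = F
m4 = c OR m1 = F OR F = F
m6 = m1 XOR d = F XOR F = F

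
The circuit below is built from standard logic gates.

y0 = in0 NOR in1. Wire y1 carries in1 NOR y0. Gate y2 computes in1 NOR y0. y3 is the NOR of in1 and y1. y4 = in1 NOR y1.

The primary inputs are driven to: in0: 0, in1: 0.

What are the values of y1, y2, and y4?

y1 = 0, y2 = 0, y4 = 1

y0 = in0 NOR in1 = 0 NOR 0 = 1
y1 = in1 NOR y0 = 0 NOR 1 = 0
y2 = in1 NOR y0 = 0 NOR 1 = 0
y4 = in1 NOR y1 = 0 NOR 0 = 1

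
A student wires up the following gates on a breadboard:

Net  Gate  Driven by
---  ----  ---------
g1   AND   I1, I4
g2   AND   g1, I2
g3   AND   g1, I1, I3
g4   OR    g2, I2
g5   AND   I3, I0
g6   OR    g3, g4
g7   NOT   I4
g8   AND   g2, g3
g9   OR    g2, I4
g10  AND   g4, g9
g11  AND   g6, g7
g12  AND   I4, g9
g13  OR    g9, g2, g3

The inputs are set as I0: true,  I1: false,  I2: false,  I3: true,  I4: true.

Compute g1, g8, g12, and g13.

g1 = I1 AND I4 = false AND true = false
g2 = g1 AND I2 = false AND false = false
g3 = g1 AND I1 AND I3 = false AND false AND true = false
g8 = g2 AND g3 = false AND false = false
g9 = g2 OR I4 = false OR true = true
g12 = I4 AND g9 = true AND true = true
g13 = g9 OR g2 OR g3 = true OR false OR false = true

g1 = false  g8 = false  g12 = true  g13 = true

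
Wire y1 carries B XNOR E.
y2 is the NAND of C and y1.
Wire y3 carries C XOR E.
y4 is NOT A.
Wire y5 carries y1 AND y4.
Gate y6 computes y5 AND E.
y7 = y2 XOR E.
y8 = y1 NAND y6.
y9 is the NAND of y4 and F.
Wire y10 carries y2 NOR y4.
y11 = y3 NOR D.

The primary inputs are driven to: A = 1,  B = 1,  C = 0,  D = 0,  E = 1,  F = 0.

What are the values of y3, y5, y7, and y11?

y3 = 1, y5 = 0, y7 = 0, y11 = 0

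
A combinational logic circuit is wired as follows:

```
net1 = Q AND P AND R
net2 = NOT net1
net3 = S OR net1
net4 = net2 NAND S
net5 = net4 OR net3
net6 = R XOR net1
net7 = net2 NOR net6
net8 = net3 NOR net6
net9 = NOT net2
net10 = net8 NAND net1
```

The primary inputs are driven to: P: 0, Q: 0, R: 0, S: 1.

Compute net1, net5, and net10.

net1 = Q AND P AND R = 0 AND 0 AND 0 = 0
net2 = NOT net1 = NOT 0 = 1
net3 = S OR net1 = 1 OR 0 = 1
net4 = net2 NAND S = 1 NAND 1 = 0
net5 = net4 OR net3 = 0 OR 1 = 1
net6 = R XOR net1 = 0 XOR 0 = 0
net8 = net3 NOR net6 = 1 NOR 0 = 0
net10 = net8 NAND net1 = 0 NAND 0 = 1

net1 = 0  net5 = 1  net10 = 1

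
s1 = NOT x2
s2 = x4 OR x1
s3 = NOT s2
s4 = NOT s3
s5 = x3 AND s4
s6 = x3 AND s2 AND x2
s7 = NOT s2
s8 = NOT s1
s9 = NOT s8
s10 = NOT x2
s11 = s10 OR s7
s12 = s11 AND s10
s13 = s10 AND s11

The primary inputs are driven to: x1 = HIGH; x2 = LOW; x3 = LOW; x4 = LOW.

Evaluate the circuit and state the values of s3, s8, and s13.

s3 = LOW  s8 = LOW  s13 = HIGH

s1 = NOT x2 = NOT LOW = HIGH
s2 = x4 OR x1 = LOW OR HIGH = HIGH
s3 = NOT s2 = NOT HIGH = LOW
s7 = NOT s2 = NOT HIGH = LOW
s8 = NOT s1 = NOT HIGH = LOW
s10 = NOT x2 = NOT LOW = HIGH
s11 = s10 OR s7 = HIGH OR LOW = HIGH
s13 = s10 AND s11 = HIGH AND HIGH = HIGH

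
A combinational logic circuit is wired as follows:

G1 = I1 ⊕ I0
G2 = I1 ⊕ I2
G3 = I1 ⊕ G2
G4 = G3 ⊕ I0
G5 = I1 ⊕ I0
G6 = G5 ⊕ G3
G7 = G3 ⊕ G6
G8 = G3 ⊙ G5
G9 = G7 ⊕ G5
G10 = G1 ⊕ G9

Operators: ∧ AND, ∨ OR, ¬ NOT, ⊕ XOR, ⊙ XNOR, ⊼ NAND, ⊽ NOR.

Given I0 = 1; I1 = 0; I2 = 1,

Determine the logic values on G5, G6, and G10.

G5 = 1, G6 = 0, G10 = 1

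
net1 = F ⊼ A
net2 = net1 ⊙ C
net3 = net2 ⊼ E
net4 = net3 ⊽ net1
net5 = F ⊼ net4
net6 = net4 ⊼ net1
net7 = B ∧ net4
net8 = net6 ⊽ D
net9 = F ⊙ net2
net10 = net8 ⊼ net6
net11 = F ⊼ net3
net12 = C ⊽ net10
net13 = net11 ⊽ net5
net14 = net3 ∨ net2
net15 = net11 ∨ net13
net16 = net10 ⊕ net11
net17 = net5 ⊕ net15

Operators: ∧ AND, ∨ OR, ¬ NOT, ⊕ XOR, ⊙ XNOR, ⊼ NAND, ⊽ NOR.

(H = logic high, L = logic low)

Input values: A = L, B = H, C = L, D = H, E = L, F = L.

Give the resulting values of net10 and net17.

net10 = H; net17 = L

net1 = F NAND A = L NAND L = H
net2 = net1 XNOR C = H XNOR L = L
net3 = net2 NAND E = L NAND L = H
net4 = net3 NOR net1 = H NOR H = L
net5 = F NAND net4 = L NAND L = H
net6 = net4 NAND net1 = L NAND H = H
net8 = net6 NOR D = H NOR H = L
net10 = net8 NAND net6 = L NAND H = H
net11 = F NAND net3 = L NAND H = H
net13 = net11 NOR net5 = H NOR H = L
net15 = net11 OR net13 = H OR L = H
net17 = net5 XOR net15 = H XOR H = L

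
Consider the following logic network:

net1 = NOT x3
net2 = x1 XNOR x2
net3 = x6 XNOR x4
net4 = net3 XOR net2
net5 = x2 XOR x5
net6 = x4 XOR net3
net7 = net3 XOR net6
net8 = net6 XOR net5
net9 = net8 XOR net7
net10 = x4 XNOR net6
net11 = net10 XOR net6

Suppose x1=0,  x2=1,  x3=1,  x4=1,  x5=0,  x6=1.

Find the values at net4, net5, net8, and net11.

net4 = 1; net5 = 1; net8 = 1; net11 = 0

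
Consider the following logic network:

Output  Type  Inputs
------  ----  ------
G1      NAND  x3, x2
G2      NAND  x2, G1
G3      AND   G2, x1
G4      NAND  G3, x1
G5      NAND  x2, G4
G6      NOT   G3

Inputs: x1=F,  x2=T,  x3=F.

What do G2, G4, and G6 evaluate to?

G1 = x3 NAND x2 = F NAND T = T
G2 = x2 NAND G1 = T NAND T = F
G3 = G2 AND x1 = F AND F = F
G4 = G3 NAND x1 = F NAND F = T
G6 = NOT G3 = NOT F = T

G2 = F, G4 = T, G6 = T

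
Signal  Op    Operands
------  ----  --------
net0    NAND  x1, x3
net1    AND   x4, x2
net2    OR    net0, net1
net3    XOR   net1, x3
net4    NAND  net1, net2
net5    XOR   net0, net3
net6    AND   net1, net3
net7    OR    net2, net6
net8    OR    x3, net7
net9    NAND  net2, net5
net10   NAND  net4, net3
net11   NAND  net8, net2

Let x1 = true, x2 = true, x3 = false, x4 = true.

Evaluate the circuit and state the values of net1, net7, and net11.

net1 = true  net7 = true  net11 = false

net0 = x1 NAND x3 = true NAND false = true
net1 = x4 AND x2 = true AND true = true
net2 = net0 OR net1 = true OR true = true
net3 = net1 XOR x3 = true XOR false = true
net6 = net1 AND net3 = true AND true = true
net7 = net2 OR net6 = true OR true = true
net8 = x3 OR net7 = false OR true = true
net11 = net8 NAND net2 = true NAND true = false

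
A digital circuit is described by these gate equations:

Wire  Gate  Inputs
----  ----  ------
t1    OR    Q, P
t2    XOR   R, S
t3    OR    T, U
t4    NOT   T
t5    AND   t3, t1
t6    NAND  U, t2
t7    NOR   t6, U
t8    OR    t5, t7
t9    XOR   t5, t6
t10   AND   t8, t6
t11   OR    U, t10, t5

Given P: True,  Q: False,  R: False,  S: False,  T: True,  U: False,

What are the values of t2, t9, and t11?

t2 = False; t9 = False; t11 = True

t1 = Q OR P = False OR True = True
t2 = R XOR S = False XOR False = False
t3 = T OR U = True OR False = True
t5 = t3 AND t1 = True AND True = True
t6 = U NAND t2 = False NAND False = True
t7 = t6 NOR U = True NOR False = False
t8 = t5 OR t7 = True OR False = True
t9 = t5 XOR t6 = True XOR True = False
t10 = t8 AND t6 = True AND True = True
t11 = U OR t10 OR t5 = False OR True OR True = True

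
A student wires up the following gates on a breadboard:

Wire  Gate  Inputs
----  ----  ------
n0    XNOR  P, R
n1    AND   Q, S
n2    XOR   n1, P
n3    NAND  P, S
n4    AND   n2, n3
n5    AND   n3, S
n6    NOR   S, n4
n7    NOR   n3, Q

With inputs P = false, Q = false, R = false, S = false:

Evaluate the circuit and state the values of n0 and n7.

n0 = true  n7 = false

n0 = P XNOR R = false XNOR false = true
n3 = P NAND S = false NAND false = true
n7 = n3 NOR Q = true NOR false = false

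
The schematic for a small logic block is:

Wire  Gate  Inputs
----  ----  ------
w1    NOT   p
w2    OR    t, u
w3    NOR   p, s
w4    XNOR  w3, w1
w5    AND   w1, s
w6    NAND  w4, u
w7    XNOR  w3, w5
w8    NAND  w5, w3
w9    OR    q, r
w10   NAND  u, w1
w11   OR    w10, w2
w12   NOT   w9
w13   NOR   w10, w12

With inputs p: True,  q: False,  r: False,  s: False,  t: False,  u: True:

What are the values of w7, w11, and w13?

w7 = True  w11 = True  w13 = False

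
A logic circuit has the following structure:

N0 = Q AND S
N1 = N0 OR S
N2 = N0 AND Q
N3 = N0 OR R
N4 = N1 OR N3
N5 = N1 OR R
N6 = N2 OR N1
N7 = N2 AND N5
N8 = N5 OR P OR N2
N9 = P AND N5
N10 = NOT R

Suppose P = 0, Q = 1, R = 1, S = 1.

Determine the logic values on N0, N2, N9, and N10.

N0 = 1; N2 = 1; N9 = 0; N10 = 0

N0 = Q AND S = 1 AND 1 = 1
N1 = N0 OR S = 1 OR 1 = 1
N2 = N0 AND Q = 1 AND 1 = 1
N5 = N1 OR R = 1 OR 1 = 1
N9 = P AND N5 = 0 AND 1 = 0
N10 = NOT R = NOT 1 = 0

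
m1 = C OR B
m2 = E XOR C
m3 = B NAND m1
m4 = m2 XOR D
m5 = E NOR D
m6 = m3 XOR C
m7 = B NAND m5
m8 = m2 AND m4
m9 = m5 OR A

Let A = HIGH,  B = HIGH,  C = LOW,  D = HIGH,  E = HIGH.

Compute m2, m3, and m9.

m2 = HIGH, m3 = LOW, m9 = HIGH

m1 = C OR B = LOW OR HIGH = HIGH
m2 = E XOR C = HIGH XOR LOW = HIGH
m3 = B NAND m1 = HIGH NAND HIGH = LOW
m5 = E NOR D = HIGH NOR HIGH = LOW
m9 = m5 OR A = LOW OR HIGH = HIGH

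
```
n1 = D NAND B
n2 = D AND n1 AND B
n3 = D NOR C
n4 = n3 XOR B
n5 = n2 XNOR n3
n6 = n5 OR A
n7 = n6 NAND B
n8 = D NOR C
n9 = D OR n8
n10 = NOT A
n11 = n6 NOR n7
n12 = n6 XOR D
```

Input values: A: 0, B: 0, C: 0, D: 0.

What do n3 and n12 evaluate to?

n3 = 1, n12 = 0

n1 = D NAND B = 0 NAND 0 = 1
n2 = D AND n1 AND B = 0 AND 1 AND 0 = 0
n3 = D NOR C = 0 NOR 0 = 1
n5 = n2 XNOR n3 = 0 XNOR 1 = 0
n6 = n5 OR A = 0 OR 0 = 0
n12 = n6 XOR D = 0 XOR 0 = 0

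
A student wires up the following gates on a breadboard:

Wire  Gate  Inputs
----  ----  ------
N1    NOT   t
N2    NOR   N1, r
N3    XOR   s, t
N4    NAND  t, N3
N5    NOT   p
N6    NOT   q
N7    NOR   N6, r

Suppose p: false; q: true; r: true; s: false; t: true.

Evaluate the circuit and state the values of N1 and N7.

N1 = NOT t = NOT true = false
N6 = NOT q = NOT true = false
N7 = N6 NOR r = false NOR true = false

N1 = false  N7 = false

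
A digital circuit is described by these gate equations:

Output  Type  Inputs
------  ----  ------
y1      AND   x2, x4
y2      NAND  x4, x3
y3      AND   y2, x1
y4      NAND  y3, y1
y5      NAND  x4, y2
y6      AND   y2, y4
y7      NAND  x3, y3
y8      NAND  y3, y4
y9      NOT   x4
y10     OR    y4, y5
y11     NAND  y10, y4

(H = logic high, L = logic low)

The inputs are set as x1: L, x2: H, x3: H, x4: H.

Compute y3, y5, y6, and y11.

y3 = L, y5 = H, y6 = L, y11 = L

y1 = x2 AND x4 = H AND H = H
y2 = x4 NAND x3 = H NAND H = L
y3 = y2 AND x1 = L AND L = L
y4 = y3 NAND y1 = L NAND H = H
y5 = x4 NAND y2 = H NAND L = H
y6 = y2 AND y4 = L AND H = L
y10 = y4 OR y5 = H OR H = H
y11 = y10 NAND y4 = H NAND H = L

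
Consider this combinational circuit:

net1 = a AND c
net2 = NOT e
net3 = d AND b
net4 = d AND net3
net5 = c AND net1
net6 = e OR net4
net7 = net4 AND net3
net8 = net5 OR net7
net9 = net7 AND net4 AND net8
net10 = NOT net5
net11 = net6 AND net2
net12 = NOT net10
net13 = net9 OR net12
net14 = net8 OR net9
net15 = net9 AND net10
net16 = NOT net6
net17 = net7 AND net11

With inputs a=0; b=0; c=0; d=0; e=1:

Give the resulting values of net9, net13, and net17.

net1 = a AND c = 0 AND 0 = 0
net2 = NOT e = NOT 1 = 0
net3 = d AND b = 0 AND 0 = 0
net4 = d AND net3 = 0 AND 0 = 0
net5 = c AND net1 = 0 AND 0 = 0
net6 = e OR net4 = 1 OR 0 = 1
net7 = net4 AND net3 = 0 AND 0 = 0
net8 = net5 OR net7 = 0 OR 0 = 0
net9 = net7 AND net4 AND net8 = 0 AND 0 AND 0 = 0
net10 = NOT net5 = NOT 0 = 1
net11 = net6 AND net2 = 1 AND 0 = 0
net12 = NOT net10 = NOT 1 = 0
net13 = net9 OR net12 = 0 OR 0 = 0
net17 = net7 AND net11 = 0 AND 0 = 0

net9 = 0; net13 = 0; net17 = 0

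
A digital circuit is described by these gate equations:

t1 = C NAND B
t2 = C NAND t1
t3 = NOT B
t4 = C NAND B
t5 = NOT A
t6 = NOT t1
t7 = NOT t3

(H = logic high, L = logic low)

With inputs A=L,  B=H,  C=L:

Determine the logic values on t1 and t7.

t1 = H, t7 = H

t1 = C NAND B = L NAND H = H
t3 = NOT B = NOT H = L
t7 = NOT t3 = NOT L = H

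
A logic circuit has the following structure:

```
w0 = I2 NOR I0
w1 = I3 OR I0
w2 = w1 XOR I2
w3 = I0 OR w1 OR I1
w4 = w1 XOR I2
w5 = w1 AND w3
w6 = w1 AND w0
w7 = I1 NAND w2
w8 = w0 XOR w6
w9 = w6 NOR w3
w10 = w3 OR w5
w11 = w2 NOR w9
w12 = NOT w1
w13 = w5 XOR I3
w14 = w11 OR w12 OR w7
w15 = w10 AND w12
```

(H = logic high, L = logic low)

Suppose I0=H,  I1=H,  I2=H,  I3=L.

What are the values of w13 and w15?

w13 = H, w15 = L

w1 = I3 OR I0 = L OR H = H
w3 = I0 OR w1 OR I1 = H OR H OR H = H
w5 = w1 AND w3 = H AND H = H
w10 = w3 OR w5 = H OR H = H
w12 = NOT w1 = NOT H = L
w13 = w5 XOR I3 = H XOR L = H
w15 = w10 AND w12 = H AND L = L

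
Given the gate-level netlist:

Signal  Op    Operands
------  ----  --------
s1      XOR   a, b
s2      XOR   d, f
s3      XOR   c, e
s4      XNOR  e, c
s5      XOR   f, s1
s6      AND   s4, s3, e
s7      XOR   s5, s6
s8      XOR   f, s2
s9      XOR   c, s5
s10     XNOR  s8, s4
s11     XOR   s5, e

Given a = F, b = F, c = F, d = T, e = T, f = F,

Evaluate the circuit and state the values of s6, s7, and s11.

s1 = a XOR b = F XOR F = F
s3 = c XOR e = F XOR T = T
s4 = e XNOR c = T XNOR F = F
s5 = f XOR s1 = F XOR F = F
s6 = s4 AND s3 AND e = F AND T AND T = F
s7 = s5 XOR s6 = F XOR F = F
s11 = s5 XOR e = F XOR T = T

s6 = F  s7 = F  s11 = T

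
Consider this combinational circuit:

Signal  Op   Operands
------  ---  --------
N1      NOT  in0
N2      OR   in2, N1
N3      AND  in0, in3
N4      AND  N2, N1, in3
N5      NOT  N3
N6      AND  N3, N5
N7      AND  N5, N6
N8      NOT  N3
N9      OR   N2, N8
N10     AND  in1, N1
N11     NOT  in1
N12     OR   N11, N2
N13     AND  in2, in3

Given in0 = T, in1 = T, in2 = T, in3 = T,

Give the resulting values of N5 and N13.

N3 = in0 AND in3 = T AND T = T
N5 = NOT N3 = NOT T = F
N13 = in2 AND in3 = T AND T = T

N5 = F; N13 = T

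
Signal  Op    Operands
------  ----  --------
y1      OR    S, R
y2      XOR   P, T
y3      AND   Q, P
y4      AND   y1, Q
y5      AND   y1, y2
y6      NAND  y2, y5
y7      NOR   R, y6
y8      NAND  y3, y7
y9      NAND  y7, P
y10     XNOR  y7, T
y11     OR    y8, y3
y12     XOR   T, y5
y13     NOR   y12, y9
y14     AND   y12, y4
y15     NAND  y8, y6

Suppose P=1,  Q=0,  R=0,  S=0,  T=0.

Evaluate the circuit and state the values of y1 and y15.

y1 = S OR R = 0 OR 0 = 0
y2 = P XOR T = 1 XOR 0 = 1
y3 = Q AND P = 0 AND 1 = 0
y5 = y1 AND y2 = 0 AND 1 = 0
y6 = y2 NAND y5 = 1 NAND 0 = 1
y7 = R NOR y6 = 0 NOR 1 = 0
y8 = y3 NAND y7 = 0 NAND 0 = 1
y15 = y8 NAND y6 = 1 NAND 1 = 0

y1 = 0; y15 = 0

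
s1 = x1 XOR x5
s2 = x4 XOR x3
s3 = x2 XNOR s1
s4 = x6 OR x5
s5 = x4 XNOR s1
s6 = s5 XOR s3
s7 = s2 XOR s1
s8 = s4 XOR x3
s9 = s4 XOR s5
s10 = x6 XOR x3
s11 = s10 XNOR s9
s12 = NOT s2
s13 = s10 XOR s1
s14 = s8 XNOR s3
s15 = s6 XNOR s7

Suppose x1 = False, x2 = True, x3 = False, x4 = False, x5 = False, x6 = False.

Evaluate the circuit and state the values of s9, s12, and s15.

s9 = True  s12 = True  s15 = False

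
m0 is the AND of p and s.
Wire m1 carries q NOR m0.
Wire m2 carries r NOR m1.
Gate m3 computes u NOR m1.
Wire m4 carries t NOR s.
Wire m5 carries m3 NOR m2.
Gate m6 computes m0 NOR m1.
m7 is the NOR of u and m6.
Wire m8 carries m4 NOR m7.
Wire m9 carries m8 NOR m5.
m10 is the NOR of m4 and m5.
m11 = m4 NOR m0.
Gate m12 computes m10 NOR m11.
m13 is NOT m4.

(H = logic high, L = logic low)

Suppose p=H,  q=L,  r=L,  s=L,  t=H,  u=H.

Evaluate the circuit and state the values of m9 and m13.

m0 = p AND s = H AND L = L
m1 = q NOR m0 = L NOR L = H
m2 = r NOR m1 = L NOR H = L
m3 = u NOR m1 = H NOR H = L
m4 = t NOR s = H NOR L = L
m5 = m3 NOR m2 = L NOR L = H
m6 = m0 NOR m1 = L NOR H = L
m7 = u NOR m6 = H NOR L = L
m8 = m4 NOR m7 = L NOR L = H
m9 = m8 NOR m5 = H NOR H = L
m13 = NOT m4 = NOT L = H

m9 = L; m13 = H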